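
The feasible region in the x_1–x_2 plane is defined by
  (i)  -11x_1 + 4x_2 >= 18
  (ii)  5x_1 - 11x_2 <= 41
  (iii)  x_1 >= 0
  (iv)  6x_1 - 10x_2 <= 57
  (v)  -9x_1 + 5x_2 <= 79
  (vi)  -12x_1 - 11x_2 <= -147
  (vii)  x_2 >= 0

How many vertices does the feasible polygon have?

The feasible vertices (each the meet of two boundaries and inside every other half-plane) are:
  (226/19, 707/19)
  (30/13, 141/13)
  (0, 79/5)
  (0, 147/11)

4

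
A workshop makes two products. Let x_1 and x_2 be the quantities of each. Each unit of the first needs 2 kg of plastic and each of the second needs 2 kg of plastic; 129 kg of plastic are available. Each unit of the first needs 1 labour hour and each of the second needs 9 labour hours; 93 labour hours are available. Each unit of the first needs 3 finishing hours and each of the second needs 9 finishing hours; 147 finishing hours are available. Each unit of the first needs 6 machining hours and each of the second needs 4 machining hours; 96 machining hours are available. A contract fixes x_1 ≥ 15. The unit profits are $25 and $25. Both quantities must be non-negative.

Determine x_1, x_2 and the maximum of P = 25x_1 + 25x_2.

x_1 = 15, x_2 = 3/2, maximum P = 825/2

Feasible corners and P = 25x_1 + 25x_2:
  (16, 0) → P = 400
  (15, 0) → P = 375
  (15, 3/2) → P = 825/2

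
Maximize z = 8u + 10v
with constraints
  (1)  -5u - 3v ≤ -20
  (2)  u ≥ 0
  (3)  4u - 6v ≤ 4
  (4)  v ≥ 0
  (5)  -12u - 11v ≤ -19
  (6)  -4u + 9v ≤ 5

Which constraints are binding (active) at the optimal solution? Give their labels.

Extreme points and z = 8u + 10v:
  (22/7, 10/7) → z = 276/7
  (55/19, 35/19) → z = 790/19
  (11/2, 3) → z = 74

The maximum is at (11/2, 3). Substituting into each constraint, equality holds for (3) and (6); the remaining constraints have slack.

(3) and (6)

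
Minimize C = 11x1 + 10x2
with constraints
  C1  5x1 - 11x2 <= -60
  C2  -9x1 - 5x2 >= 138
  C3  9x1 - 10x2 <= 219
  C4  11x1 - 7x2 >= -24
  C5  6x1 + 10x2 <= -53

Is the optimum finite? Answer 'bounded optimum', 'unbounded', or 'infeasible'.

The boundaries 5x1 - 11x2 = -60 and -9x1 - 5x2 = 138 meet at (-909/62, -75/62), but that point violates 11x1 - 7x2 ≥ -24. Every candidate vertex is excluded by some other constraint, so the feasible region is empty.

infeasible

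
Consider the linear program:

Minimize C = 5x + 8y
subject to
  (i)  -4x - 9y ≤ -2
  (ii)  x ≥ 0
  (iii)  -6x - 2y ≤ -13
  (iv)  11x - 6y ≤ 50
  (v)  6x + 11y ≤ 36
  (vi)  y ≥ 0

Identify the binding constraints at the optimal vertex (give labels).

(iii) and (vi)

Feasible corners and C = 5x + 8y:
  (71/54, 23/9) → C = 1459/54
  (13/6, 0) → C = 65/6
  (766/157, 96/157) → C = 4598/157
  (50/11, 0) → C = 250/11

The minimum is at (13/6, 0). Substituting into each constraint, equality holds for (iii) and (vi); the remaining constraints have slack.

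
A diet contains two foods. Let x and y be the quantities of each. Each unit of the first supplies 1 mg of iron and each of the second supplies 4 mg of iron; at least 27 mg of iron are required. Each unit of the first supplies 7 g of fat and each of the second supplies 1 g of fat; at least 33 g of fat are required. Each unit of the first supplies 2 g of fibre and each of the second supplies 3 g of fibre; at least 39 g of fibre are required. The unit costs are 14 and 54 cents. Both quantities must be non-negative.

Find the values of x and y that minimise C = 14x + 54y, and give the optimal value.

Corner points and C = 14x + 54y:
  (0, 33) → C = 1782
  (27, 0) → C = 378
  (15, 3) → C = 372
  (60/19, 207/19) → C = 12018/19
The feasible region is unbounded (it extends along (0, 1), (1, 0)), but C strictly increases along every unbounded feasible direction, so there is no improving ray and the minimum is attained at a vertex.

x = 15, y = 3, minimum C = 372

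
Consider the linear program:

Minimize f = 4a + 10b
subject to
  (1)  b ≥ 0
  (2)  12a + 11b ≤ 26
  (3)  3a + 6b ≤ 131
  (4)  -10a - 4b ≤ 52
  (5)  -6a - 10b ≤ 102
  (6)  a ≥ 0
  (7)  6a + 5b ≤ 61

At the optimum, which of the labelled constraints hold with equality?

Corner points and f = 4a + 10b:
  (13/6, 0) → f = 26/3
  (0, 0) → f = 0
  (0, 26/11) → f = 260/11

The minimum is at (0, 0). Substituting into each constraint, equality holds for (1) and (6); the remaining constraints have slack.

(1) and (6)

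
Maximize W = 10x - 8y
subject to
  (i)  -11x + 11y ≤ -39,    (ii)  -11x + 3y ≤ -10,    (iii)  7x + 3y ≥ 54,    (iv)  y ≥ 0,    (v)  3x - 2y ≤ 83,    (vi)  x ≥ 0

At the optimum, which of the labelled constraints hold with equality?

Vertices and W = 10x - 8y:
  (711/110, 321/110) → W = 2271/55
  (835/11, 796/11) → W = 1982/11
  (54/7, 0) → W = 540/7
  (83/3, 0) → W = 830/3

The maximum is at (83/3, 0). Substituting into each constraint, equality holds for (iv) and (v); the remaining constraints have slack.

(iv) and (v)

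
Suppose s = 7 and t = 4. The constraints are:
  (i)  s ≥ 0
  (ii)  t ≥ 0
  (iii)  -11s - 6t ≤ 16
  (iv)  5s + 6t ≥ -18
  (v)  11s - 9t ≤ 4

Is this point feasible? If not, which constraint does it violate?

not feasible — violates (v)

Constraint (v): 11s - 9t = 41, which is not ≤ 4. All other constraints are satisfied.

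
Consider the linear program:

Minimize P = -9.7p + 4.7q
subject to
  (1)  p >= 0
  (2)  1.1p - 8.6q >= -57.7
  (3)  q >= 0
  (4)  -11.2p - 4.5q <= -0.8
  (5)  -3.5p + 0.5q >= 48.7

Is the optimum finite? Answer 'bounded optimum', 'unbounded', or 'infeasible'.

The boundaries p = 0 and 1.1p - 8.6q = -57.7 meet at (0, 577/86), but that point violates -3.5p + 0.5q ≥ 48.7. Every candidate vertex is excluded by some other constraint, so the feasible region is empty.

infeasible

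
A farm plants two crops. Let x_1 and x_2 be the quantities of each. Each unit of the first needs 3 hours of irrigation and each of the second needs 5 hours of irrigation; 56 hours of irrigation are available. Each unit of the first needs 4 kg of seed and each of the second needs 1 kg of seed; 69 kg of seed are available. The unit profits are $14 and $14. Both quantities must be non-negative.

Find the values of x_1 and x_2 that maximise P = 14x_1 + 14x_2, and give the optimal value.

Corner points and P = 14x_1 + 14x_2:
  (0, 0) → P = 0
  (0, 56/5) → P = 784/5
  (69/4, 0) → P = 483/2
  (17, 1) → P = 252

At the optimal vertex, 3x_1 + 5x_2 = 56 and 4x_1 + x_2 = 69.
Solving simultaneously gives x_1 = 17, x_2 = 1.

x_1 = 17, x_2 = 1, maximum P = 252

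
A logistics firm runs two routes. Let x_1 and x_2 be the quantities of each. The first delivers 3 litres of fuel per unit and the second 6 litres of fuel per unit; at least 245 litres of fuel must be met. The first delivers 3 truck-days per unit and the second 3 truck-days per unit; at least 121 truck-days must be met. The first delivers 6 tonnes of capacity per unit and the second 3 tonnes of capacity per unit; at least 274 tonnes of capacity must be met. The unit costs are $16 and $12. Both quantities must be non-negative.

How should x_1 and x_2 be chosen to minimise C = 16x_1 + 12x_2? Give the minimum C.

Vertices and C = 16x_1 + 12x_2:
  (0, 274/3) → C = 1096
  (245/3, 0) → C = 3920/3
  (101/3, 24) → C = 2480/3
The feasible region is unbounded (it extends along (0, 1), (1, 0)), but C strictly increases along every unbounded feasible direction, so there is no improving ray and the minimum is attained at a vertex.

The optimum lies where 3x_1 + 6x_2 = 245 and 6x_1 + 3x_2 = 274.
Solving simultaneously gives x_1 = 101/3, x_2 = 24.

x_1 = 101/3, x_2 = 24, minimum C = 2480/3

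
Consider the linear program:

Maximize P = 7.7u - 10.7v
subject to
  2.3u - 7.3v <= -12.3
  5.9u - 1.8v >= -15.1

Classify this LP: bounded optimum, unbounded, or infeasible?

unbounded

From the feasible point (-8809/3893, 3784/3893), moving in the direction (7.3, 2.3) keeps every constraint satisfied while P increases without bound.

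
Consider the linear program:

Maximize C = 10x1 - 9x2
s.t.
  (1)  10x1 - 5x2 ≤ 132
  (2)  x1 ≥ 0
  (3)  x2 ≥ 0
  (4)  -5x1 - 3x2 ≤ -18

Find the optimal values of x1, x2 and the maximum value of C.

x1 = 66/5, x2 = 0, maximum C = 132

Corner points and C = 10x1 - 9x2:
  (66/5, 0) → C = 132
  (0, 6) → C = -54
  (18/5, 0) → C = 36
The feasible region is unbounded (it extends along (0, 1), (1, 2)), but C strictly decreases along every unbounded feasible direction, so there is no improving ray and the maximum is attained at a vertex.

The binding constraints are 10x1 - 5x2 = 132 and x2 = 0.
Solving simultaneously gives x1 = 66/5, x2 = 0.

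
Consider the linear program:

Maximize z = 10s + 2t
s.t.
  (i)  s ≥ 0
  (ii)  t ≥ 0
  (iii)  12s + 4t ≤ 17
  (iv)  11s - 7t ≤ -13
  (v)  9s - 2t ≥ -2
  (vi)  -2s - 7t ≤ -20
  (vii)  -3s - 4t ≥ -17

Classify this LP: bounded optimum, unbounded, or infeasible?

bounded optimum

Corner points and z = 10s + 2t:
  (13/30, 59/20) → z = 307/30
  (39/76, 103/38) → z = 401/38
  (26/67, 184/67) → z = 628/67
The feasible region has finitely many vertices and no improving ray; the maximum is 401/38 at (39/76, 103/38).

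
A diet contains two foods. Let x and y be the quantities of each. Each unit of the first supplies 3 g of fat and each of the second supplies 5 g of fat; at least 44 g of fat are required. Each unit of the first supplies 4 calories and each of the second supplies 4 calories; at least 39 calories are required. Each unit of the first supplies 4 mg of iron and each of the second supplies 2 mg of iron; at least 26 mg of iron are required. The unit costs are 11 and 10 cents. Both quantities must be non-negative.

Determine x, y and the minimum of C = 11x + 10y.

x = 3, y = 7, minimum C = 103

Feasible corners and C = 11x + 10y:
  (0, 13) → C = 130
  (44/3, 0) → C = 484/3
  (3, 7) → C = 103
The feasible region is unbounded (it extends along (0, 1), (1, 0)), but C strictly increases along every unbounded feasible direction, so there is no improving ray and the minimum is attained at a vertex.

The binding constraints are 3x + 5y = 44 and 4x + 2y = 26.
Solving simultaneously gives x = 3, y = 7.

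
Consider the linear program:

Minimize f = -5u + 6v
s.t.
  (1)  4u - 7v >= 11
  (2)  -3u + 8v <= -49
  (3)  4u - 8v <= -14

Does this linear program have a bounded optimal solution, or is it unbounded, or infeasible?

The boundaries 4u - 7v = 11 and -3u + 8v = -49 meet at (-255/11, -163/11), but that point violates 4u - 8v ≤ -14. Every candidate vertex is excluded by some other constraint, so the feasible region is empty.

infeasible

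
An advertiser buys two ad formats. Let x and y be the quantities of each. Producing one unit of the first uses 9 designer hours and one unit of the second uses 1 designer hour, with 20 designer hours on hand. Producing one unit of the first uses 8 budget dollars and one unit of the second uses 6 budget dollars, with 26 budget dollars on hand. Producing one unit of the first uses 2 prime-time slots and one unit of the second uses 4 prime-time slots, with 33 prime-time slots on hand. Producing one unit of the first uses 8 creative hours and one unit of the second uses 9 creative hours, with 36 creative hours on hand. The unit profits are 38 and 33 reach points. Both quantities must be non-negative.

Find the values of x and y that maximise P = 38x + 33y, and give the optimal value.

x = 3/4, y = 10/3, maximum P = 277/2

Feasible corners and P = 38x + 33y:
  (0, 0) → P = 0
  (0, 4) → P = 132
  (20/9, 0) → P = 760/9
  (47/23, 37/23) → P = 3007/23
  (3/4, 10/3) → P = 277/2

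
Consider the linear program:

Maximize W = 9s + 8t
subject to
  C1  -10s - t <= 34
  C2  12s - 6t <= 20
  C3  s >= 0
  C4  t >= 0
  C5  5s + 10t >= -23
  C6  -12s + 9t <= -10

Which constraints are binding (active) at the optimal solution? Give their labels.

Feasible corners and W = 9s + 8t:
  (5/3, 0) → W = 15
  (10/3, 10/3) → W = 170/3
  (5/6, 0) → W = 15/2

The maximum is at (10/3, 10/3). Substituting into each constraint, equality holds for C2 and C6; the remaining constraints have slack.

C2 and C6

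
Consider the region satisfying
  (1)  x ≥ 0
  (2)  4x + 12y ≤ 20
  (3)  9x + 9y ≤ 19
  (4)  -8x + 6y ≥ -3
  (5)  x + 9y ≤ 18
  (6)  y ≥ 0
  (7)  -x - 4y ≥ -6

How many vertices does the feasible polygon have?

The feasible vertices (each the meet of two boundaries and inside every other half-plane) are:
  (0, 0)
  (0, 3/2)
  (47/42, 125/126)
  (22/27, 35/27)
  (3/8, 0)

5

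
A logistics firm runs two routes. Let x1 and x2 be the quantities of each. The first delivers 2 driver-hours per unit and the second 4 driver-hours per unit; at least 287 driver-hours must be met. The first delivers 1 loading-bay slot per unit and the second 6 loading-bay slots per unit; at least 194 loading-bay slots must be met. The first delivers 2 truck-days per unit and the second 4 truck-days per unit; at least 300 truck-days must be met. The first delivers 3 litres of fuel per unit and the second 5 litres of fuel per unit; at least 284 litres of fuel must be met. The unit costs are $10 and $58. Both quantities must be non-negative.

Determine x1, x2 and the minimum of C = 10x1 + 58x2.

Corner points and C = 10x1 + 58x2:
  (0, 75) → C = 4350
  (194, 0) → C = 1940
  (128, 11) → C = 1918
The feasible region is unbounded (it extends along (0, 1), (1, 0)), but C strictly increases along every unbounded feasible direction, so there is no improving ray and the minimum is attained at a vertex.

x1 = 128, x2 = 11, minimum C = 1918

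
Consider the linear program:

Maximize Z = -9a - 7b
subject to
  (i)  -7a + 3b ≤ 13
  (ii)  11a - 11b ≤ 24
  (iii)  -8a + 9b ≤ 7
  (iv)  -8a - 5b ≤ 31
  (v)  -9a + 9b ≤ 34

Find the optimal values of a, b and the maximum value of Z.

a = -17/11, b = -41/11, maximum Z = 40

Feasible corners and Z = -9a - 7b:
  (-32/13, -55/39) → Z = 1249/39
  (-158/59, -113/59) → Z = 2213/59
  (293/11, 269/11) → Z = -4520/11
  (-17/11, -41/11) → Z = 40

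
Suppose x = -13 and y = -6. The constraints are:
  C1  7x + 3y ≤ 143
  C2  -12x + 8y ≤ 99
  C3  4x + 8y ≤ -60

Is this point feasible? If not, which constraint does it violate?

Constraint C2: -12x + 8y = 108, which is not ≤ 99. All other constraints are satisfied.

not feasible — violates C2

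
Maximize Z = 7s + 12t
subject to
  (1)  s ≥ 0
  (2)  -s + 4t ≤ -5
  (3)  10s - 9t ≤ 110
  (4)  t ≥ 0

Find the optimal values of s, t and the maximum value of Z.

The optimum lies where -s + 4t = -5 and 10s - 9t = 110.
Solving simultaneously gives s = 395/31, t = 60/31.

s = 395/31, t = 60/31, maximum Z = 3485/31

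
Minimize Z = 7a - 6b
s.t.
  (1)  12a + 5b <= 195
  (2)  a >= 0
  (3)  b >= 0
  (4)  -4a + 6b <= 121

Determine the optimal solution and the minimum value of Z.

a = 0, b = 121/6, minimum Z = -121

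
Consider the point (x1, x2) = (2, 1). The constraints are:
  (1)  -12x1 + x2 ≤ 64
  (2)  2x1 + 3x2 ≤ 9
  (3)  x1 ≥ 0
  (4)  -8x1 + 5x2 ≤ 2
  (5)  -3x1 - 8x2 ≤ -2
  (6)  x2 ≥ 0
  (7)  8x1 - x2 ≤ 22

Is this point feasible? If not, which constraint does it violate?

feasible

(1): -23 ≤ 64 ✓
(2): 7 ≤ 9 ✓
(3): 2 ≥ 0 ✓
(4): -11 ≤ 2 ✓
(5): -14 ≤ -2 ✓
(6): 1 ≥ 0 ✓
(7): 15 ≤ 22 ✓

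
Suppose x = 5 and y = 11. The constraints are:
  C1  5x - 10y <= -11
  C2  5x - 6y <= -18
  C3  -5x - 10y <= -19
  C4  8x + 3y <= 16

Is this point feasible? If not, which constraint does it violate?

Constraint C4: 8x + 3y = 73, which is not ≤ 16. All other constraints are satisfied.

not feasible — violates C4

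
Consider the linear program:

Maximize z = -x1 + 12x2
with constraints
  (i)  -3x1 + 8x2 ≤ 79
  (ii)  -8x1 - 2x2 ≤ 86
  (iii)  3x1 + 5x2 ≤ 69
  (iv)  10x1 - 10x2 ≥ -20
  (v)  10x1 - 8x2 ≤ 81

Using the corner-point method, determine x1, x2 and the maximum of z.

x1 = 59/8, x2 = 75/8, maximum z = 841/8

Extreme points and z = -x1 + 12x2:
  (-9, -7) → z = -75
  (-263/42, -377/21) → z = -1255/6
  (59/8, 75/8) → z = 841/8
  (957/74, 447/74) → z = 4407/74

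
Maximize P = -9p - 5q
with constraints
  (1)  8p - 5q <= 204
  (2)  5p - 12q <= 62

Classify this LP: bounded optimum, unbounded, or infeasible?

unbounded

From the feasible point (2138/71, 524/71), moving in the direction (-12, -5) keeps every constraint satisfied while P increases without bound.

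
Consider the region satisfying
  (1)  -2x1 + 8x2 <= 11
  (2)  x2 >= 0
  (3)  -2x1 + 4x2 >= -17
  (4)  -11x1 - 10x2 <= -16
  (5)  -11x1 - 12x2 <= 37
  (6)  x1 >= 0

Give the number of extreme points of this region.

4

Of the 15 pairwise boundary intersections, those satisfying every inequality are:
  (45/2, 7)
  (1/6, 17/12)
  (17/2, 0)
  (16/11, 0)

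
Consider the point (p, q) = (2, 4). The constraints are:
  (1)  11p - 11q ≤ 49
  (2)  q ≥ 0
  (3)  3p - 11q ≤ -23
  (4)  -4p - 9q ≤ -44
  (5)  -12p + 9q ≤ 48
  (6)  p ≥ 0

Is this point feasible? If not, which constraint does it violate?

(1): -22 ≤ 49 ✓
(2): 4 ≥ 0 ✓
(3): -38 ≤ -23 ✓
(4): -44 ≤ -44 ✓
(5): 12 ≤ 48 ✓
(6): 2 ≥ 0 ✓

feasible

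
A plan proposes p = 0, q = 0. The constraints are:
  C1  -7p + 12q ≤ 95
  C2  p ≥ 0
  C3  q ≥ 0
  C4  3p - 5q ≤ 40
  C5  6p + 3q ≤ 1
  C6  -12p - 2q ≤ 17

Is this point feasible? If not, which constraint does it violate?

C1: 0 ≤ 95 ✓
C2: 0 ≥ 0 ✓
C3: 0 ≥ 0 ✓
C4: 0 ≤ 40 ✓
C5: 0 ≤ 1 ✓
C6: 0 ≤ 17 ✓

feasible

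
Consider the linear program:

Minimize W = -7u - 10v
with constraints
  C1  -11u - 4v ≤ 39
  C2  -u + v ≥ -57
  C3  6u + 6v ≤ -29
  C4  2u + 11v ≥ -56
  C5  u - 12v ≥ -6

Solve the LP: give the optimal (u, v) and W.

u = -59/21, v = -85/42, minimum W = 838/21

Feasible corners and W = -7u - 10v:
  (-59/21, -85/42) → W = 838/21
  (-205/113, -538/113) → W = 6815/113
  (17/54, -139/27) → W = 887/18

The optimum lies where -11u - 4v = 39 and 6u + 6v = -29.
Solving simultaneously gives u = -59/21, v = -85/42.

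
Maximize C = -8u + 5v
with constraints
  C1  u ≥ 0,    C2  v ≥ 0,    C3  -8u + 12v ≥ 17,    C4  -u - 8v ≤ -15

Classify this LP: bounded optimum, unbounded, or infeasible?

From the feasible point (0, 15/8), moving in the direction (0, 1) keeps every constraint satisfied while C increases without bound.

unbounded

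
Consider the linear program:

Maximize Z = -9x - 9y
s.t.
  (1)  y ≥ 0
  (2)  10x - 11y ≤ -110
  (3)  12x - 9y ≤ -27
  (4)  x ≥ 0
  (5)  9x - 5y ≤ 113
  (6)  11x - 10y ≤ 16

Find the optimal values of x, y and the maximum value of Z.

x = 0, y = 10, maximum Z = -90

Vertices and Z = -9x - 9y:
  (33/2, 25) → Z = -747/2
  (0, 10) → Z = -90
  (384/7, 533/7) → Z = -1179
The feasible region is unbounded (it extends along (0, 1), (5, 9)), but Z strictly decreases along every unbounded feasible direction, so there is no improving ray and the maximum is attained at a vertex.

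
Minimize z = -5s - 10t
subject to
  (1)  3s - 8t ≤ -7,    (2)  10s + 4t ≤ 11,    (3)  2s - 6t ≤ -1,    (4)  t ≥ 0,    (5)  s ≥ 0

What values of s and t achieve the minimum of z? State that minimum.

s = 0, t = 11/4, minimum z = -55/2

Extreme points and z = -5s - 10t:
  (15/23, 103/92) → z = -665/46
  (0, 7/8) → z = -35/4
  (0, 11/4) → z = -55/2

At the optimal vertex, 10s + 4t = 11 and s = 0.
Solving simultaneously gives s = 0, t = 11/4.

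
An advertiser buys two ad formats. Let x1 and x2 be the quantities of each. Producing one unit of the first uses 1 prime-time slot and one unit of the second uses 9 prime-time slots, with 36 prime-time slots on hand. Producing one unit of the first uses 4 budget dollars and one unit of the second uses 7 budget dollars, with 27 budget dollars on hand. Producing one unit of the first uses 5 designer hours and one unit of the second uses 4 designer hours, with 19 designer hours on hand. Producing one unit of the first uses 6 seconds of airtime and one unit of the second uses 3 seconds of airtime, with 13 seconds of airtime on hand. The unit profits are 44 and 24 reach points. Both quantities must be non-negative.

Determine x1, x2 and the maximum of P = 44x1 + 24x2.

Feasible corners and P = 44x1 + 24x2:
  (0, 0) → P = 0
  (0, 27/7) → P = 648/7
  (13/6, 0) → P = 286/3
  (1/3, 11/3) → P = 308/3

x1 = 1/3, x2 = 11/3, maximum P = 308/3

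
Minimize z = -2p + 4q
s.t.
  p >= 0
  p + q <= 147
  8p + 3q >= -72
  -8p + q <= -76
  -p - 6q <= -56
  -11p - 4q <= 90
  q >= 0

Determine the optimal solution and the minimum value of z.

Extreme points and z = -2p + 4q:
  (223/9, 1100/9) → z = 1318/3
  (147, 0) → z = -294
  (512/49, 372/49) → z = 464/49
  (56, 0) → z = -112

p = 147, q = 0, minimum z = -294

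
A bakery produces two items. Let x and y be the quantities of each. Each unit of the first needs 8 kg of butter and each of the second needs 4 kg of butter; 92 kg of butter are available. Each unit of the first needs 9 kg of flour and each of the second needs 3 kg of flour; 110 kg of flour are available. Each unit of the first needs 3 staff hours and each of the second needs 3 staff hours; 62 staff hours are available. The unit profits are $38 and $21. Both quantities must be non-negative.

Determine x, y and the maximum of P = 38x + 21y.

Vertices and P = 38x + 21y:
  (0, 0) → P = 0
  (0, 62/3) → P = 434
  (23/2, 0) → P = 437
  (7/3, 55/3) → P = 1421/3

At the optimal vertex, 8x + 4y = 92 and 3x + 3y = 62.
Solving simultaneously gives x = 7/3, y = 55/3.

x = 7/3, y = 55/3, maximum P = 1421/3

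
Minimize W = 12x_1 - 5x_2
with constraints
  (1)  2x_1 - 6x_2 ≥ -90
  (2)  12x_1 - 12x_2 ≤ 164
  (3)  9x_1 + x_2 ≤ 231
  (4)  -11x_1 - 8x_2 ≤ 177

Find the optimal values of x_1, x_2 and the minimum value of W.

Vertices and W = 12x_1 - 5x_2:
  (162/7, 159/7) → W = 1149/7
  (-891/41, 318/41) → W = -12282/41
  (367/15, 54/5) → W = 1198/5
  (-203/57, -982/57) → W = 2474/57

x_1 = -891/41, x_2 = 318/41, minimum W = -12282/41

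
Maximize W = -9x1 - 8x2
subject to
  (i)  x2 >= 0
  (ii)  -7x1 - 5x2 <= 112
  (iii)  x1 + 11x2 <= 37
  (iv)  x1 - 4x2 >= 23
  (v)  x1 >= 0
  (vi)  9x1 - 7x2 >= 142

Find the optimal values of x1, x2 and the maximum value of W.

Corner points and W = -9x1 - 8x2:
  (37, 0) → W = -333
  (23, 0) → W = -207
  (401/15, 14/15) → W = -3721/15

The binding constraints are x2 = 0 and x1 - 4x2 = 23.
Solving simultaneously gives x1 = 23, x2 = 0.

x1 = 23, x2 = 0, maximum W = -207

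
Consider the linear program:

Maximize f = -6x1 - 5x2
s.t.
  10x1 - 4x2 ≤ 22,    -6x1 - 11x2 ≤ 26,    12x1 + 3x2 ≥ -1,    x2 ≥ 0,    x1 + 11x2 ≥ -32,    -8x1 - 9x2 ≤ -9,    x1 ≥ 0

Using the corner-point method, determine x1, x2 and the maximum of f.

x1 = 0, x2 = 1, maximum f = -5

The feasible region is unbounded (it extends along (0, 1), (2, 5)), but f strictly decreases along every unbounded feasible direction, so there is no improving ray and the maximum is attained at a vertex.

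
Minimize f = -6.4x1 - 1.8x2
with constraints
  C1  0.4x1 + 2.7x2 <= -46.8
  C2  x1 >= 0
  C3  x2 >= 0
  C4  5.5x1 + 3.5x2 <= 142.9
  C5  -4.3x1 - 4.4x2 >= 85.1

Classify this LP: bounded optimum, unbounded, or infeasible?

The boundaries 0.4x1 + 2.7x2 = -46.8 and x2 = 0 meet at (-117, 0), but that point violates x1 ≥ 0. Every candidate vertex is excluded by some other constraint, so the feasible region is empty.

infeasible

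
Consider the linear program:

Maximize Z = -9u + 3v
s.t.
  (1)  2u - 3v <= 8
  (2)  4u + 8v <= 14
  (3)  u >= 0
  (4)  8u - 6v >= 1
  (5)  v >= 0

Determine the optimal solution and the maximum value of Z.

Feasible corners and Z = -9u + 3v:
  (23/22, 27/22) → Z = -63/11
  (7/2, 0) → Z = -63/2
  (1/8, 0) → Z = -9/8

At the optimal vertex, 8u - 6v = 1 and v = 0.
Solving simultaneously gives u = 1/8, v = 0.

u = 1/8, v = 0, maximum Z = -9/8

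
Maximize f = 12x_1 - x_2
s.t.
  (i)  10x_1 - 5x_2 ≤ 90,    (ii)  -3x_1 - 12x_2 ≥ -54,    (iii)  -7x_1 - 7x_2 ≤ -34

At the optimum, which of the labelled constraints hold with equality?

Vertices and f = 12x_1 - x_2:
  (10, 2) → f = 118
  (160/21, -58/21) → f = 1978/21
  (10/21, 92/21) → f = 4/3

The maximum is at (10, 2). Substituting into each constraint, equality holds for (i) and (ii); the remaining constraints have slack.

(i) and (ii)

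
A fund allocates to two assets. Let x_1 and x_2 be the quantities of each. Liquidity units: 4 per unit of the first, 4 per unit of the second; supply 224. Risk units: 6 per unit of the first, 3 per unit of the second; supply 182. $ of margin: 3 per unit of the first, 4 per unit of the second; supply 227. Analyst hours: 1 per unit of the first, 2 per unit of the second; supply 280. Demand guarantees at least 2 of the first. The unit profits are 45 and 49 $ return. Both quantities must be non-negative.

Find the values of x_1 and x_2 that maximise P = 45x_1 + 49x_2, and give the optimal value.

x_1 = 2, x_2 = 54, maximum P = 2736

Extreme points and P = 45x_1 + 49x_2:
  (91/3, 0) → P = 1365
  (2, 0) → P = 90
  (14/3, 154/3) → P = 8176/3
  (2, 54) → P = 2736

The binding constraints are 4x_1 + 4x_2 = 224 and x_1 = 2.
Solving simultaneously gives x_1 = 2, x_2 = 54.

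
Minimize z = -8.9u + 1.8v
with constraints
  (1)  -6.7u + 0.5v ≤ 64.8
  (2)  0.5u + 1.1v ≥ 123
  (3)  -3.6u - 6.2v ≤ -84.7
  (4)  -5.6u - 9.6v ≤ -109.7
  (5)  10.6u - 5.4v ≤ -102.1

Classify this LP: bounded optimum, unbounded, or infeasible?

From the feasible point (-163/127, 14275/127), moving in the direction (5.4, 10.6) keeps every constraint satisfied while z decreases without bound.

unbounded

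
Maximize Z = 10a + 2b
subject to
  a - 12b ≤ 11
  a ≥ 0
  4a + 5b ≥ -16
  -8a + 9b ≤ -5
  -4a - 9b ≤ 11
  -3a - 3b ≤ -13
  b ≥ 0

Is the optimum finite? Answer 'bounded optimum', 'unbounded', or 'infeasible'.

unbounded

From the feasible point (11, 0), moving in the direction (12, 1) keeps every constraint satisfied while Z increases without bound.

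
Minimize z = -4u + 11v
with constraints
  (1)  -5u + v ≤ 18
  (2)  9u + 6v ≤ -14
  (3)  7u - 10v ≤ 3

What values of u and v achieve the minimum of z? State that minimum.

The binding constraints are -5u + v = 18 and 7u - 10v = 3.
Solving simultaneously gives u = -183/43, v = -141/43.

u = -183/43, v = -141/43, minimum z = -819/43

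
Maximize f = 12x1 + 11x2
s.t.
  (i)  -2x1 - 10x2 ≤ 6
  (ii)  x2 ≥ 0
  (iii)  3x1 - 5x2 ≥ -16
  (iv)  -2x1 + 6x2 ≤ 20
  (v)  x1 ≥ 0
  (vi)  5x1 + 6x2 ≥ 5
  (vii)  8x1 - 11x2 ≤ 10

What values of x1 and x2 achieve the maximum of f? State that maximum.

Vertices and f = 12x1 + 11x2:
  (1, 0) → f = 12
  (5/4, 0) → f = 15
  (1/2, 7/2) → f = 89/2
  (0, 16/5) → f = 176/5
  (140/13, 90/13) → f = 2670/13
  (0, 5/6) → f = 55/6

At the optimal vertex, -2x1 + 6x2 = 20 and 8x1 - 11x2 = 10.
Solving simultaneously gives x1 = 140/13, x2 = 90/13.

x1 = 140/13, x2 = 90/13, maximum f = 2670/13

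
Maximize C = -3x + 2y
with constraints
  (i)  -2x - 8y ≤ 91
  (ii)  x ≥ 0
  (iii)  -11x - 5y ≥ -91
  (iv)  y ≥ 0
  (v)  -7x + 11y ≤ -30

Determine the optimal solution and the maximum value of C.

x = 30/7, y = 0, maximum C = -90/7

Feasible corners and C = -3x + 2y:
  (91/11, 0) → C = -273/11
  (1151/156, 307/156) → C = -2839/156
  (30/7, 0) → C = -90/7

The binding constraints are y = 0 and -7x + 11y = -30.
Solving simultaneously gives x = 30/7, y = 0.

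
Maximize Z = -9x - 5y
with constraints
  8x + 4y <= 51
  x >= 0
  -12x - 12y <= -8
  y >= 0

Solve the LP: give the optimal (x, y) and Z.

x = 0, y = 2/3, maximum Z = -10/3

Extreme points and Z = -9x - 5y:
  (0, 51/4) → Z = -255/4
  (51/8, 0) → Z = -459/8
  (0, 2/3) → Z = -10/3
  (2/3, 0) → Z = -6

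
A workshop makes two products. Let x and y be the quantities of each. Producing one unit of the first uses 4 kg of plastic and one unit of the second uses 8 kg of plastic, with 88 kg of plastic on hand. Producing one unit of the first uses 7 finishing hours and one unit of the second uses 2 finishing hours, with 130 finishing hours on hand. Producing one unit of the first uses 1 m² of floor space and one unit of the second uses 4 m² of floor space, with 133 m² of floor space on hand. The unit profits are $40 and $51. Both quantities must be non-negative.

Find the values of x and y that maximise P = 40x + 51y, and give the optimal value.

x = 18, y = 2, maximum P = 822

Extreme points and P = 40x + 51y:
  (0, 0) → P = 0
  (0, 11) → P = 561
  (130/7, 0) → P = 5200/7
  (18, 2) → P = 822

The binding constraints are 4x + 8y = 88 and 7x + 2y = 130.
Solving simultaneously gives x = 18, y = 2.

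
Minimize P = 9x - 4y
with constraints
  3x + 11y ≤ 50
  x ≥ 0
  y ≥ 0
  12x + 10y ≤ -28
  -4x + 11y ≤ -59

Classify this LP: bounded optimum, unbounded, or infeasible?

infeasible

The boundaries 3x + 11y = 50 and y = 0 meet at (50/3, 0), but that point violates 12x + 10y ≤ -28. Every candidate vertex is excluded by some other constraint, so the feasible region is empty.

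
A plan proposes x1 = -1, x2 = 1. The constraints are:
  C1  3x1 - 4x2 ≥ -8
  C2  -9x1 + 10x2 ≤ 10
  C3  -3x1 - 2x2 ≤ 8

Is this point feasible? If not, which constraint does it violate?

not feasible — violates C2

Constraint C2: -9x1 + 10x2 = 19, which is not ≤ 10. All other constraints are satisfied.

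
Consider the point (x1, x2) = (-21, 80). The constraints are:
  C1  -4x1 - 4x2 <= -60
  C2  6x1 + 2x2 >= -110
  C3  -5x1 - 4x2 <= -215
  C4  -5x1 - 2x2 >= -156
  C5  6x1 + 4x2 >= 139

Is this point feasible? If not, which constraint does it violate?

feasible

C1: -236 ≤ -60 ✓
C2: 34 ≥ -110 ✓
C3: -215 ≤ -215 ✓
C4: -55 ≥ -156 ✓
C5: 194 ≥ 139 ✓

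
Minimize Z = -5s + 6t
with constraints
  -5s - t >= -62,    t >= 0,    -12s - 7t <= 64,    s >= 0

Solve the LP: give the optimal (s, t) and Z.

The optimum lies where -5s - t = -62 and t = 0.
Solving simultaneously gives s = 62/5, t = 0.

s = 62/5, t = 0, minimum Z = -62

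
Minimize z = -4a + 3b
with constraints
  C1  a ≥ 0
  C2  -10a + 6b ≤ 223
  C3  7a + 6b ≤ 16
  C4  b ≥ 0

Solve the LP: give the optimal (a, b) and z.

a = 16/7, b = 0, minimum z = -64/7

Feasible corners and z = -4a + 3b:
  (0, 8/3) → z = 8
  (0, 0) → z = 0
  (16/7, 0) → z = -64/7

The binding constraints are 7a + 6b = 16 and b = 0.
Solving simultaneously gives a = 16/7, b = 0.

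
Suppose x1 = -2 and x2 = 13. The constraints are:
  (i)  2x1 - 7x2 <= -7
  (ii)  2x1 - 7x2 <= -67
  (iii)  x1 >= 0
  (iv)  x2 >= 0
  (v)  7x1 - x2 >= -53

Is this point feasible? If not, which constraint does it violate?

not feasible — violates (iii)

Constraint (iii): x1 = -2, which is not ≥ 0. All other constraints are satisfied.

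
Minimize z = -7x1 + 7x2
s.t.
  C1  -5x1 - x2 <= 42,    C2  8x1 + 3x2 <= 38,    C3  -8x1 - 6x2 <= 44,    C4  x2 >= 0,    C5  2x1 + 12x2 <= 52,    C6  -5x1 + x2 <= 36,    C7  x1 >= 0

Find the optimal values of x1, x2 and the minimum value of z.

x1 = 19/4, x2 = 0, minimum z = -133/4

Vertices and z = -7x1 + 7x2:
  (19/4, 0) → z = -133/4
  (10/3, 34/9) → z = 28/9
  (0, 0) → z = 0
  (0, 13/3) → z = 91/3

The binding constraints are 8x1 + 3x2 = 38 and x2 = 0.
Solving simultaneously gives x1 = 19/4, x2 = 0.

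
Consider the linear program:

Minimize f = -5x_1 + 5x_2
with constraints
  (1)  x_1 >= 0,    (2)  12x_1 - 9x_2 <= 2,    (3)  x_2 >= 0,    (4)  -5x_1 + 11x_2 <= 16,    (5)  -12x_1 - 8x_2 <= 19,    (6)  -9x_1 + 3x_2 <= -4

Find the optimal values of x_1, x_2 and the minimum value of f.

x_1 = 2/3, x_2 = 2/3, minimum f = 0

Corner points and f = -5x_1 + 5x_2:
  (166/87, 202/87) → f = 60/29
  (2/3, 2/3) → f = 0
  (23/21, 41/21) → f = 30/7

At the optimal vertex, 12x_1 - 9x_2 = 2 and -9x_1 + 3x_2 = -4.
Solving simultaneously gives x_1 = 2/3, x_2 = 2/3.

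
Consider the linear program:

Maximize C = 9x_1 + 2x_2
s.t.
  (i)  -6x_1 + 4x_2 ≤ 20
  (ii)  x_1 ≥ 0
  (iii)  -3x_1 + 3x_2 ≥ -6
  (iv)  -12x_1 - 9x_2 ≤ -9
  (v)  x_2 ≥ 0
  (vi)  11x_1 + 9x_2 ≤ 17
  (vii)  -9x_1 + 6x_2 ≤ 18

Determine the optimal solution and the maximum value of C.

Extreme points and C = 9x_1 + 2x_2:
  (0, 1) → C = 2
  (0, 17/9) → C = 34/9
  (3/4, 0) → C = 27/4
  (17/11, 0) → C = 153/11

At the optimal vertex, x_2 = 0 and 11x_1 + 9x_2 = 17.
Solving simultaneously gives x_1 = 17/11, x_2 = 0.

x_1 = 17/11, x_2 = 0, maximum C = 153/11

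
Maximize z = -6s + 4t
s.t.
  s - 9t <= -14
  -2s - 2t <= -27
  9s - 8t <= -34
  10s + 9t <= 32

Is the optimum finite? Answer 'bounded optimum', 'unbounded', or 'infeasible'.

unbounded

From the feasible point (-179/2, 103), moving in the direction (-9, 10) keeps every constraint satisfied while z increases without bound.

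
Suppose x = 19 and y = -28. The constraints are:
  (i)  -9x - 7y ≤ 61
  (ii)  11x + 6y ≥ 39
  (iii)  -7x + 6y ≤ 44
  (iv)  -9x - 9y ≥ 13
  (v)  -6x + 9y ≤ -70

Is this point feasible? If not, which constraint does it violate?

(i): 25 ≤ 61 ✓
(ii): 41 ≥ 39 ✓
(iii): -301 ≤ 44 ✓
(iv): 81 ≥ 13 ✓
(v): -366 ≤ -70 ✓

feasible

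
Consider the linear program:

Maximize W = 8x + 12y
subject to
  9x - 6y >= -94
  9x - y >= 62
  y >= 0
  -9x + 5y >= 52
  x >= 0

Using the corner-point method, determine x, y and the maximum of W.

Corner points and W = 8x + 12y:
  (466/45, 156/5) → W = 20576/45
  (158/9, 42) → W = 5800/9
  (181/18, 57/2) → W = 3802/9

x = 158/9, y = 42, maximum W = 5800/9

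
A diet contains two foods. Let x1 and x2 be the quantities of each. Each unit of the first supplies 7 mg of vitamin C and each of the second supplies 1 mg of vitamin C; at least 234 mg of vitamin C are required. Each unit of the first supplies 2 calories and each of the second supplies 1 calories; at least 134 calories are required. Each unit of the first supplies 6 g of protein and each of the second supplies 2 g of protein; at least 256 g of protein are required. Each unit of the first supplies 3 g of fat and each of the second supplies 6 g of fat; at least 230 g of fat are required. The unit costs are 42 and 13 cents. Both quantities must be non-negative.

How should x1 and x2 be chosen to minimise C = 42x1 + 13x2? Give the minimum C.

x1 = 20, x2 = 94, minimum C = 2062

Vertices and C = 42x1 + 13x2:
  (0, 234) → C = 3042
  (230/3, 0) → C = 3220
  (20, 94) → C = 2062
  (574/9, 58/9) → C = 24862/9
The feasible region is unbounded (it extends along (0, 1), (1, 0)), but C strictly increases along every unbounded feasible direction, so there is no improving ray and the minimum is attained at a vertex.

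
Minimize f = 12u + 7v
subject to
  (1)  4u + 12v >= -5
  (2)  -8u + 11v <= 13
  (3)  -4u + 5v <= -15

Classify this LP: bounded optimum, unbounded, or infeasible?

Feasible corners and f = 12u + 7v:
  (155/68, -20/17) → f = 325/17
  (115/2, 43) → f = 991
The feasible region has finitely many vertices and no improving ray; the minimum is 325/17 at (155/68, -20/17).

bounded optimum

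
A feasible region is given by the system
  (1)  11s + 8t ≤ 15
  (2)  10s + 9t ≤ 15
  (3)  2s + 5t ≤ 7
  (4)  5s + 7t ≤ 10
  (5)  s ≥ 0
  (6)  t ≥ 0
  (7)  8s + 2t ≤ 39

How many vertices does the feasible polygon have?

6

Pairwise boundary intersections that survive every other constraint:
  (15/19, 15/19)
  (15/11, 0)
  (3/5, 1)
  (1/11, 15/11)
  (0, 7/5)
  (0, 0)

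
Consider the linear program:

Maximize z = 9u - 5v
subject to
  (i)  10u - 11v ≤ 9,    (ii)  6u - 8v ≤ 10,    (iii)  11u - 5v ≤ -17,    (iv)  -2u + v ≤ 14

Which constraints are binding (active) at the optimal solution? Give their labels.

(ii) and (iii)

Extreme points and z = 9u - 5v:
  (-93/29, -106/29) → z = -307/29
  (-61/5, -52/5) → z = -289/5
  (53, 120) → z = -123

The maximum is at (-93/29, -106/29). Substituting into each constraint, equality holds for (ii) and (iii); the remaining constraints have slack.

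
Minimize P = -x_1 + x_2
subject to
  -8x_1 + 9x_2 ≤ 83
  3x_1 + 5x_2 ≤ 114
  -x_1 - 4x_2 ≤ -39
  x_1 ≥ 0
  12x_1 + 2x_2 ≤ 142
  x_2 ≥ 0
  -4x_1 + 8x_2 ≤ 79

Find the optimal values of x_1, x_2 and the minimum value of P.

Vertices and P = -x_1 + x_2:
  (19/41, 395/41) → P = 376/41
  (47/28, 75/7) → P = 253/28
  (245/23, 163/23) → P = -82/23
  (489/52, 379/26) → P = 269/52

The optimum lies where -x_1 - 4x_2 = -39 and 12x_1 + 2x_2 = 142.
Solving simultaneously gives x_1 = 245/23, x_2 = 163/23.

x_1 = 245/23, x_2 = 163/23, minimum P = -82/23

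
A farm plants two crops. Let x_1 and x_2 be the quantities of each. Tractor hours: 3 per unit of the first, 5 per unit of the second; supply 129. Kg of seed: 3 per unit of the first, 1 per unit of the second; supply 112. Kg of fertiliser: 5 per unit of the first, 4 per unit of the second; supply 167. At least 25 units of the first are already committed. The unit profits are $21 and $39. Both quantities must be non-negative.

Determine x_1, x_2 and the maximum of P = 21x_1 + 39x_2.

x_1 = 25, x_2 = 21/2, maximum P = 1869/2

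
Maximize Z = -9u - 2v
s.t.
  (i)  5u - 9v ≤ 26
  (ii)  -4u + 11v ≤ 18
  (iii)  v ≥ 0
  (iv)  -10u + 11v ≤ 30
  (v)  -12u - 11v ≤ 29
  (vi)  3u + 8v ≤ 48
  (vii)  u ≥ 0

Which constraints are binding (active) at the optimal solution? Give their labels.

Feasible corners and Z = -9u - 2v:
  (26/5, 0) → Z = -234/5
  (640/67, 162/67) → Z = -6084/67
  (384/65, 246/65) → Z = -3948/65
  (0, 18/11) → Z = -36/11
  (0, 0) → Z = 0

The maximum is at (0, 0). Substituting into each constraint, equality holds for (iii) and (vii); the remaining constraints have slack.

(iii) and (vii)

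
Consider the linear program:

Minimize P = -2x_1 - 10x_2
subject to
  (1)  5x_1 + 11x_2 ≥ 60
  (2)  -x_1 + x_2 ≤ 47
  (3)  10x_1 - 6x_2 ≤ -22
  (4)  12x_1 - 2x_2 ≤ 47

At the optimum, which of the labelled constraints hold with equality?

(2) and (4)

Extreme points and P = -2x_1 - 10x_2:
  (-457/16, 295/16) → P = -509/4
  (59/70, 71/14) → P = -262/5
  (141/10, 611/10) → P = -3196/5
  (163/26, 367/26) → P = -1998/13

The minimum is at (141/10, 611/10). Substituting into each constraint, equality holds for (2) and (4); the remaining constraints have slack.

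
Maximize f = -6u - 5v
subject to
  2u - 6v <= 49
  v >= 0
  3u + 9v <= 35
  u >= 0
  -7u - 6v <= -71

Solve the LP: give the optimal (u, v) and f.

Corner points and f = -6u - 5v:
  (35/3, 0) → f = -70
  (71/7, 0) → f = -426/7
  (143/15, 32/45) → f = -2734/45

u = 143/15, v = 32/45, maximum f = -2734/45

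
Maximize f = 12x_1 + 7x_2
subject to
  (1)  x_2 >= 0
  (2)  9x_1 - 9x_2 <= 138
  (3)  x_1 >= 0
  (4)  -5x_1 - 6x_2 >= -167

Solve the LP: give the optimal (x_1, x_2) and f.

Extreme points and f = 12x_1 + 7x_2:
  (46/3, 0) → f = 184
  (0, 0) → f = 0
  (259/11, 271/33) → f = 11221/33
  (0, 167/6) → f = 1169/6

x_1 = 259/11, x_2 = 271/33, maximum f = 11221/33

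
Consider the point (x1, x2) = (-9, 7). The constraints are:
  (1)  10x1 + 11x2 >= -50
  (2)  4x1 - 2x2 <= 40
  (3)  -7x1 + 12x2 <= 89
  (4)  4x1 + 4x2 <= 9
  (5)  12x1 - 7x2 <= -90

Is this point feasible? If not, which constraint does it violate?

not feasible — violates (3)

Constraint (3): -7x1 + 12x2 = 147, which is not ≤ 89. All other constraints are satisfied.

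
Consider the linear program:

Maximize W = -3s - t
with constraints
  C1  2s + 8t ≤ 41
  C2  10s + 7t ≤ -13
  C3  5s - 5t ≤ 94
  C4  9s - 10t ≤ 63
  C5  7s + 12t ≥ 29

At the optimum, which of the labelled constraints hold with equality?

Corner points and W = -3s - t:
  (-391/66, 218/33) → W = 67/6
  (-65/8, 229/32) → W = 551/32
  (-359/71, 381/71) → W = 696/71

The maximum is at (-65/8, 229/32). Substituting into each constraint, equality holds for C1 and C5; the remaining constraints have slack.

C1 and C5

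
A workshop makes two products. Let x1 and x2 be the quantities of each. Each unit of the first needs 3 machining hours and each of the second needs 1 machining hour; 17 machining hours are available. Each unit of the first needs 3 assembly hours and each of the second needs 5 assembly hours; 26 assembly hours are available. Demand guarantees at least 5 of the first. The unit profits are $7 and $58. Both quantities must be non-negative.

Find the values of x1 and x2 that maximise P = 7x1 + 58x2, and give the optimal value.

x1 = 5, x2 = 2, maximum P = 151

At the optimal vertex, 3x1 + x2 = 17 and x1 = 5.
Solving simultaneously gives x1 = 5, x2 = 2.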